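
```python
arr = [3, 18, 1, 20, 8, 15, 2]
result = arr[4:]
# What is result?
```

arr has length 7. The slice arr[4:] selects indices [4, 5, 6] (4->8, 5->15, 6->2), giving [8, 15, 2].

[8, 15, 2]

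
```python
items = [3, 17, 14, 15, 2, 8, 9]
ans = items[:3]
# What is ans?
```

items has length 7. The slice items[:3] selects indices [0, 1, 2] (0->3, 1->17, 2->14), giving [3, 17, 14].

[3, 17, 14]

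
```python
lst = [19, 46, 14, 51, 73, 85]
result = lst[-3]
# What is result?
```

lst has length 6. Negative index -3 maps to positive index 6 + (-3) = 3. lst[3] = 51.

51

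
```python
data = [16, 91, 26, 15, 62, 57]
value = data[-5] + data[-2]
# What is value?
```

data has length 6. Negative index -5 maps to positive index 6 + (-5) = 1. data[1] = 91.
data has length 6. Negative index -2 maps to positive index 6 + (-2) = 4. data[4] = 62.
Sum: 91 + 62 = 153.

153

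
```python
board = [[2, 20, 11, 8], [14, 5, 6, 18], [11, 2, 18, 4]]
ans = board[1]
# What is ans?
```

board has 3 rows. Row 1 is [14, 5, 6, 18].

[14, 5, 6, 18]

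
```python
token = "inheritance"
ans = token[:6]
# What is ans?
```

token has length 11. The slice token[:6] selects indices [0, 1, 2, 3, 4, 5] (0->'i', 1->'n', 2->'h', 3->'e', 4->'r', 5->'i'), giving 'inheri'.

'inheri'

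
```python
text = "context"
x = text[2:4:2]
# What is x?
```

text has length 7. The slice text[2:4:2] selects indices [2] (2->'n'), giving 'n'.

'n'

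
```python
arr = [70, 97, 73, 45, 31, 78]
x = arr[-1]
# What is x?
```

arr has length 6. Negative index -1 maps to positive index 6 + (-1) = 5. arr[5] = 78.

78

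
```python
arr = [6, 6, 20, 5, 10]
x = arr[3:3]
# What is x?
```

arr has length 5. The slice arr[3:3] resolves to an empty index range, so the result is [].

[]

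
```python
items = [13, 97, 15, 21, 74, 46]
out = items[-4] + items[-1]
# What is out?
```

items has length 6. Negative index -4 maps to positive index 6 + (-4) = 2. items[2] = 15.
items has length 6. Negative index -1 maps to positive index 6 + (-1) = 5. items[5] = 46.
Sum: 15 + 46 = 61.

61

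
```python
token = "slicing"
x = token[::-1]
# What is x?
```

token has length 7. The slice token[::-1] selects indices [6, 5, 4, 3, 2, 1, 0] (6->'g', 5->'n', 4->'i', 3->'c', 2->'i', 1->'l', 0->'s'), giving 'gnicils'.

'gnicils'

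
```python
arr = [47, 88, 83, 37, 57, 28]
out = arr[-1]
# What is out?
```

arr has length 6. Negative index -1 maps to positive index 6 + (-1) = 5. arr[5] = 28.

28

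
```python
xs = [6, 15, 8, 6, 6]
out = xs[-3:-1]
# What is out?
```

xs has length 5. The slice xs[-3:-1] selects indices [2, 3] (2->8, 3->6), giving [8, 6].

[8, 6]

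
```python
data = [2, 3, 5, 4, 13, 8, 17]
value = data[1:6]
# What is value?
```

data has length 7. The slice data[1:6] selects indices [1, 2, 3, 4, 5] (1->3, 2->5, 3->4, 4->13, 5->8), giving [3, 5, 4, 13, 8].

[3, 5, 4, 13, 8]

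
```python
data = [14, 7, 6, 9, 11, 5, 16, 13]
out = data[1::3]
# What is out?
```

data has length 8. The slice data[1::3] selects indices [1, 4, 7] (1->7, 4->11, 7->13), giving [7, 11, 13].

[7, 11, 13]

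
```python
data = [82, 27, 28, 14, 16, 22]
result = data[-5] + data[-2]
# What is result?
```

data has length 6. Negative index -5 maps to positive index 6 + (-5) = 1. data[1] = 27.
data has length 6. Negative index -2 maps to positive index 6 + (-2) = 4. data[4] = 16.
Sum: 27 + 16 = 43.

43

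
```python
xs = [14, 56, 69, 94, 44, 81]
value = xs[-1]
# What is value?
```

xs has length 6. Negative index -1 maps to positive index 6 + (-1) = 5. xs[5] = 81.

81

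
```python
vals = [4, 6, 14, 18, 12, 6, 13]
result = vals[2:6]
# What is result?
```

vals has length 7. The slice vals[2:6] selects indices [2, 3, 4, 5] (2->14, 3->18, 4->12, 5->6), giving [14, 18, 12, 6].

[14, 18, 12, 6]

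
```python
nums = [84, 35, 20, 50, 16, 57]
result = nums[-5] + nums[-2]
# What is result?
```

nums has length 6. Negative index -5 maps to positive index 6 + (-5) = 1. nums[1] = 35.
nums has length 6. Negative index -2 maps to positive index 6 + (-2) = 4. nums[4] = 16.
Sum: 35 + 16 = 51.

51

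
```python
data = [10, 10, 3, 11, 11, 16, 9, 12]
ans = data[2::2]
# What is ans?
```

data has length 8. The slice data[2::2] selects indices [2, 4, 6] (2->3, 4->11, 6->9), giving [3, 11, 9].

[3, 11, 9]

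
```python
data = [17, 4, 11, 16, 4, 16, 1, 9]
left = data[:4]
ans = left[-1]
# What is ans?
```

data has length 8. The slice data[:4] selects indices [0, 1, 2, 3] (0->17, 1->4, 2->11, 3->16), giving [17, 4, 11, 16]. So left = [17, 4, 11, 16]. Then left[-1] = 16.

16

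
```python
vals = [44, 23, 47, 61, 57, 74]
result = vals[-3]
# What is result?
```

vals has length 6. Negative index -3 maps to positive index 6 + (-3) = 3. vals[3] = 61.

61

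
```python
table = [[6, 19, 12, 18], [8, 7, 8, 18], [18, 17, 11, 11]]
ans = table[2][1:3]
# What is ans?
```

table[2] = [18, 17, 11, 11]. table[2] has length 4. The slice table[2][1:3] selects indices [1, 2] (1->17, 2->11), giving [17, 11].

[17, 11]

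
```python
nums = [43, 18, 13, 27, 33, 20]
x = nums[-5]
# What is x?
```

nums has length 6. Negative index -5 maps to positive index 6 + (-5) = 1. nums[1] = 18.

18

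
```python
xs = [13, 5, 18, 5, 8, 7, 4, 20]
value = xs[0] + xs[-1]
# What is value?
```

xs has length 8. xs[0] = 13.
xs has length 8. Negative index -1 maps to positive index 8 + (-1) = 7. xs[7] = 20.
Sum: 13 + 20 = 33.

33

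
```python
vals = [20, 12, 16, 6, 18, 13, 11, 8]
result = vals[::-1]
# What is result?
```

vals has length 8. The slice vals[::-1] selects indices [7, 6, 5, 4, 3, 2, 1, 0] (7->8, 6->11, 5->13, 4->18, 3->6, 2->16, 1->12, 0->20), giving [8, 11, 13, 18, 6, 16, 12, 20].

[8, 11, 13, 18, 6, 16, 12, 20]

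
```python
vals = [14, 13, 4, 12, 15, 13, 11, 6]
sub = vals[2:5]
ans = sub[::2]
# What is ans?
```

vals has length 8. The slice vals[2:5] selects indices [2, 3, 4] (2->4, 3->12, 4->15), giving [4, 12, 15]. So sub = [4, 12, 15]. sub has length 3. The slice sub[::2] selects indices [0, 2] (0->4, 2->15), giving [4, 15].

[4, 15]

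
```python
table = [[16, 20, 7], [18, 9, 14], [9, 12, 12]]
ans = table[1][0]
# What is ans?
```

table[1] = [18, 9, 14]. Taking column 0 of that row yields 18.

18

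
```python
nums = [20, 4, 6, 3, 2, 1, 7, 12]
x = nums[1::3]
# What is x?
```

nums has length 8. The slice nums[1::3] selects indices [1, 4, 7] (1->4, 4->2, 7->12), giving [4, 2, 12].

[4, 2, 12]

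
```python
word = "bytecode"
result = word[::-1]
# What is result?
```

word has length 8. The slice word[::-1] selects indices [7, 6, 5, 4, 3, 2, 1, 0] (7->'e', 6->'d', 5->'o', 4->'c', 3->'e', 2->'t', 1->'y', 0->'b'), giving 'edocetyb'.

'edocetyb'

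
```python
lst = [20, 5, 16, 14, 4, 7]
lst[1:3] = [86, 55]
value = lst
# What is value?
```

lst starts as [20, 5, 16, 14, 4, 7] (length 6). The slice lst[1:3] covers indices [1, 2] with values [5, 16]. Replacing that slice with [86, 55] (same length) produces [20, 86, 55, 14, 4, 7].

[20, 86, 55, 14, 4, 7]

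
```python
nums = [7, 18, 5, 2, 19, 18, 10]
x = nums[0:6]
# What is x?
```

nums has length 7. The slice nums[0:6] selects indices [0, 1, 2, 3, 4, 5] (0->7, 1->18, 2->5, 3->2, 4->19, 5->18), giving [7, 18, 5, 2, 19, 18].

[7, 18, 5, 2, 19, 18]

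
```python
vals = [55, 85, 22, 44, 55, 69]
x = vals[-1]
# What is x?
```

vals has length 6. Negative index -1 maps to positive index 6 + (-1) = 5. vals[5] = 69.

69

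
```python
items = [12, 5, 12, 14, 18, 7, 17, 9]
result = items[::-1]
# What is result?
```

items has length 8. The slice items[::-1] selects indices [7, 6, 5, 4, 3, 2, 1, 0] (7->9, 6->17, 5->7, 4->18, 3->14, 2->12, 1->5, 0->12), giving [9, 17, 7, 18, 14, 12, 5, 12].

[9, 17, 7, 18, 14, 12, 5, 12]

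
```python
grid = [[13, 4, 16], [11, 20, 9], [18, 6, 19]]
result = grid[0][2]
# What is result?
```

grid[0] = [13, 4, 16]. Taking column 2 of that row yields 16.

16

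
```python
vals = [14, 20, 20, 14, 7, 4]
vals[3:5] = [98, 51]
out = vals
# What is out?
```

vals starts as [14, 20, 20, 14, 7, 4] (length 6). The slice vals[3:5] covers indices [3, 4] with values [14, 7]. Replacing that slice with [98, 51] (same length) produces [14, 20, 20, 98, 51, 4].

[14, 20, 20, 98, 51, 4]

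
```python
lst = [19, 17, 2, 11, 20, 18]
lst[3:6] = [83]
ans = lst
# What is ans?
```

lst starts as [19, 17, 2, 11, 20, 18] (length 6). The slice lst[3:6] covers indices [3, 4, 5] with values [11, 20, 18]. Replacing that slice with [83] (different length) produces [19, 17, 2, 83].

[19, 17, 2, 83]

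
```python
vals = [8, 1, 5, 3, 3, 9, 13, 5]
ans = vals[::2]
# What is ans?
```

vals has length 8. The slice vals[::2] selects indices [0, 2, 4, 6] (0->8, 2->5, 4->3, 6->13), giving [8, 5, 3, 13].

[8, 5, 3, 13]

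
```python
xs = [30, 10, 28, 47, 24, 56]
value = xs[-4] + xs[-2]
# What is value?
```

xs has length 6. Negative index -4 maps to positive index 6 + (-4) = 2. xs[2] = 28.
xs has length 6. Negative index -2 maps to positive index 6 + (-2) = 4. xs[4] = 24.
Sum: 28 + 24 = 52.

52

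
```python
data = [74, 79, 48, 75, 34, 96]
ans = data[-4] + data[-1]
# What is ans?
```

data has length 6. Negative index -4 maps to positive index 6 + (-4) = 2. data[2] = 48.
data has length 6. Negative index -1 maps to positive index 6 + (-1) = 5. data[5] = 96.
Sum: 48 + 96 = 144.

144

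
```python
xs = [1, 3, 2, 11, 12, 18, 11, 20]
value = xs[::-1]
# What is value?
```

xs has length 8. The slice xs[::-1] selects indices [7, 6, 5, 4, 3, 2, 1, 0] (7->20, 6->11, 5->18, 4->12, 3->11, 2->2, 1->3, 0->1), giving [20, 11, 18, 12, 11, 2, 3, 1].

[20, 11, 18, 12, 11, 2, 3, 1]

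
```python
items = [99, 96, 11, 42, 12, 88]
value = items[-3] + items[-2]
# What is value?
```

items has length 6. Negative index -3 maps to positive index 6 + (-3) = 3. items[3] = 42.
items has length 6. Negative index -2 maps to positive index 6 + (-2) = 4. items[4] = 12.
Sum: 42 + 12 = 54.

54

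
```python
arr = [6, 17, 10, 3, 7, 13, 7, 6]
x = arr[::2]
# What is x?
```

arr has length 8. The slice arr[::2] selects indices [0, 2, 4, 6] (0->6, 2->10, 4->7, 6->7), giving [6, 10, 7, 7].

[6, 10, 7, 7]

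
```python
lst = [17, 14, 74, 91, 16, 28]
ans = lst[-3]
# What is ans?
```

lst has length 6. Negative index -3 maps to positive index 6 + (-3) = 3. lst[3] = 91.

91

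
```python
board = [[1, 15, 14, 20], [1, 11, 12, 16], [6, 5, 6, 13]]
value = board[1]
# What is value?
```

board has 3 rows. Row 1 is [1, 11, 12, 16].

[1, 11, 12, 16]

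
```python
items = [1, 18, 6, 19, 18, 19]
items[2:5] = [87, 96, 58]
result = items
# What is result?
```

items starts as [1, 18, 6, 19, 18, 19] (length 6). The slice items[2:5] covers indices [2, 3, 4] with values [6, 19, 18]. Replacing that slice with [87, 96, 58] (same length) produces [1, 18, 87, 96, 58, 19].

[1, 18, 87, 96, 58, 19]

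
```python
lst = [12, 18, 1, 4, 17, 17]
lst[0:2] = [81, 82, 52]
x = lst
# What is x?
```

lst starts as [12, 18, 1, 4, 17, 17] (length 6). The slice lst[0:2] covers indices [0, 1] with values [12, 18]. Replacing that slice with [81, 82, 52] (different length) produces [81, 82, 52, 1, 4, 17, 17].

[81, 82, 52, 1, 4, 17, 17]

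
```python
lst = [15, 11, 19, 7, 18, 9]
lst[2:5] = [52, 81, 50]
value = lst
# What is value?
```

lst starts as [15, 11, 19, 7, 18, 9] (length 6). The slice lst[2:5] covers indices [2, 3, 4] with values [19, 7, 18]. Replacing that slice with [52, 81, 50] (same length) produces [15, 11, 52, 81, 50, 9].

[15, 11, 52, 81, 50, 9]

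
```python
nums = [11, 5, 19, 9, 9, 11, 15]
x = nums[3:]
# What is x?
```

nums has length 7. The slice nums[3:] selects indices [3, 4, 5, 6] (3->9, 4->9, 5->11, 6->15), giving [9, 9, 11, 15].

[9, 9, 11, 15]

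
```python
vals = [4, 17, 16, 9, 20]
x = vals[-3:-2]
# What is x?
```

vals has length 5. The slice vals[-3:-2] selects indices [2] (2->16), giving [16].

[16]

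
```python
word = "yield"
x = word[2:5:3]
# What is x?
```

word has length 5. The slice word[2:5:3] selects indices [2] (2->'e'), giving 'e'.

'e'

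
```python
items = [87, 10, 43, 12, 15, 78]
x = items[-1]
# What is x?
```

items has length 6. Negative index -1 maps to positive index 6 + (-1) = 5. items[5] = 78.

78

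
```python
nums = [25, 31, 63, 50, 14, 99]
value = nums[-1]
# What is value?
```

nums has length 6. Negative index -1 maps to positive index 6 + (-1) = 5. nums[5] = 99.

99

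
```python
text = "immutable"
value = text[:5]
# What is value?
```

text has length 9. The slice text[:5] selects indices [0, 1, 2, 3, 4] (0->'i', 1->'m', 2->'m', 3->'u', 4->'t'), giving 'immut'.

'immut'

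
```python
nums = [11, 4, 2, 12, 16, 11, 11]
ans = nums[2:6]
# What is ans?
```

nums has length 7. The slice nums[2:6] selects indices [2, 3, 4, 5] (2->2, 3->12, 4->16, 5->11), giving [2, 12, 16, 11].

[2, 12, 16, 11]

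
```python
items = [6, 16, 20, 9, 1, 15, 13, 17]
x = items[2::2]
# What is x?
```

items has length 8. The slice items[2::2] selects indices [2, 4, 6] (2->20, 4->1, 6->13), giving [20, 1, 13].

[20, 1, 13]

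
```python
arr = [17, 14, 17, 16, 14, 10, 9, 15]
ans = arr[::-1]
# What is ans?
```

arr has length 8. The slice arr[::-1] selects indices [7, 6, 5, 4, 3, 2, 1, 0] (7->15, 6->9, 5->10, 4->14, 3->16, 2->17, 1->14, 0->17), giving [15, 9, 10, 14, 16, 17, 14, 17].

[15, 9, 10, 14, 16, 17, 14, 17]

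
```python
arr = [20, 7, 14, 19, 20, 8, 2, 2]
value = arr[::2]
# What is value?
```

arr has length 8. The slice arr[::2] selects indices [0, 2, 4, 6] (0->20, 2->14, 4->20, 6->2), giving [20, 14, 20, 2].

[20, 14, 20, 2]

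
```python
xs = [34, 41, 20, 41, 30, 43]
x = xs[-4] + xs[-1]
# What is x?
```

xs has length 6. Negative index -4 maps to positive index 6 + (-4) = 2. xs[2] = 20.
xs has length 6. Negative index -1 maps to positive index 6 + (-1) = 5. xs[5] = 43.
Sum: 20 + 43 = 63.

63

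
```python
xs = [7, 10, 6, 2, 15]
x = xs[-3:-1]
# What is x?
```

xs has length 5. The slice xs[-3:-1] selects indices [2, 3] (2->6, 3->2), giving [6, 2].

[6, 2]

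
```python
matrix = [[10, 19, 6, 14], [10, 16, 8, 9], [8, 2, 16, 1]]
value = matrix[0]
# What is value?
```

matrix has 3 rows. Row 0 is [10, 19, 6, 14].

[10, 19, 6, 14]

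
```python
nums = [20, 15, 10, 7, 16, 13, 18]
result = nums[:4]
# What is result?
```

nums has length 7. The slice nums[:4] selects indices [0, 1, 2, 3] (0->20, 1->15, 2->10, 3->7), giving [20, 15, 10, 7].

[20, 15, 10, 7]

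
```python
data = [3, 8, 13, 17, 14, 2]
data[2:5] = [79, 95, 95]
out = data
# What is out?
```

data starts as [3, 8, 13, 17, 14, 2] (length 6). The slice data[2:5] covers indices [2, 3, 4] with values [13, 17, 14]. Replacing that slice with [79, 95, 95] (same length) produces [3, 8, 79, 95, 95, 2].

[3, 8, 79, 95, 95, 2]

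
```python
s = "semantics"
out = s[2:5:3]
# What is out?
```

s has length 9. The slice s[2:5:3] selects indices [2] (2->'m'), giving 'm'.

'm'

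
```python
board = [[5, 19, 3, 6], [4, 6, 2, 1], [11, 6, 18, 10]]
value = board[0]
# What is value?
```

board has 3 rows. Row 0 is [5, 19, 3, 6].

[5, 19, 3, 6]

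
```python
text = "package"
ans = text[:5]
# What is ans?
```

text has length 7. The slice text[:5] selects indices [0, 1, 2, 3, 4] (0->'p', 1->'a', 2->'c', 3->'k', 4->'a'), giving 'packa'.

'packa'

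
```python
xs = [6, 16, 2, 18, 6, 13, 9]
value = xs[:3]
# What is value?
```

xs has length 7. The slice xs[:3] selects indices [0, 1, 2] (0->6, 1->16, 2->2), giving [6, 16, 2].

[6, 16, 2]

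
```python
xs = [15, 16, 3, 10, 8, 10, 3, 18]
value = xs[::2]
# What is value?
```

xs has length 8. The slice xs[::2] selects indices [0, 2, 4, 6] (0->15, 2->3, 4->8, 6->3), giving [15, 3, 8, 3].

[15, 3, 8, 3]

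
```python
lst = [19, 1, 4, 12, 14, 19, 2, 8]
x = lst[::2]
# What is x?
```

lst has length 8. The slice lst[::2] selects indices [0, 2, 4, 6] (0->19, 2->4, 4->14, 6->2), giving [19, 4, 14, 2].

[19, 4, 14, 2]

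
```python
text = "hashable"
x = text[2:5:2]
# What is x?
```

text has length 8. The slice text[2:5:2] selects indices [2, 4] (2->'s', 4->'a'), giving 'sa'.

'sa'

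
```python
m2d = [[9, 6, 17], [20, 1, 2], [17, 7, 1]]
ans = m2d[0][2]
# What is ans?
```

m2d[0] = [9, 6, 17]. Taking column 2 of that row yields 17.

17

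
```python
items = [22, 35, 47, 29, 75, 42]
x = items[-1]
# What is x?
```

items has length 6. Negative index -1 maps to positive index 6 + (-1) = 5. items[5] = 42.

42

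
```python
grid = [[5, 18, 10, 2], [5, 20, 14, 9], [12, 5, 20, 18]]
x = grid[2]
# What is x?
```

grid has 3 rows. Row 2 is [12, 5, 20, 18].

[12, 5, 20, 18]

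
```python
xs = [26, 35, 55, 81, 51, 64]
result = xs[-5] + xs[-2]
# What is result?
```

xs has length 6. Negative index -5 maps to positive index 6 + (-5) = 1. xs[1] = 35.
xs has length 6. Negative index -2 maps to positive index 6 + (-2) = 4. xs[4] = 51.
Sum: 35 + 51 = 86.

86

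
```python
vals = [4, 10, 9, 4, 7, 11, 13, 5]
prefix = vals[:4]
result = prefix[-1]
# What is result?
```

vals has length 8. The slice vals[:4] selects indices [0, 1, 2, 3] (0->4, 1->10, 2->9, 3->4), giving [4, 10, 9, 4]. So prefix = [4, 10, 9, 4]. Then prefix[-1] = 4.

4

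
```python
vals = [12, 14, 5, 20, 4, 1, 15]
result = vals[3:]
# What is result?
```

vals has length 7. The slice vals[3:] selects indices [3, 4, 5, 6] (3->20, 4->4, 5->1, 6->15), giving [20, 4, 1, 15].

[20, 4, 1, 15]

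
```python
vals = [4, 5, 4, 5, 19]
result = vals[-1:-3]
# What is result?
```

vals has length 5. The slice vals[-1:-3] resolves to an empty index range, so the result is [].

[]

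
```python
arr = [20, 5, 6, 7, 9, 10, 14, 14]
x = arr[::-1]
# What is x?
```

arr has length 8. The slice arr[::-1] selects indices [7, 6, 5, 4, 3, 2, 1, 0] (7->14, 6->14, 5->10, 4->9, 3->7, 2->6, 1->5, 0->20), giving [14, 14, 10, 9, 7, 6, 5, 20].

[14, 14, 10, 9, 7, 6, 5, 20]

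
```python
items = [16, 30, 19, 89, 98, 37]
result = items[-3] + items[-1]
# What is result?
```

items has length 6. Negative index -3 maps to positive index 6 + (-3) = 3. items[3] = 89.
items has length 6. Negative index -1 maps to positive index 6 + (-1) = 5. items[5] = 37.
Sum: 89 + 37 = 126.

126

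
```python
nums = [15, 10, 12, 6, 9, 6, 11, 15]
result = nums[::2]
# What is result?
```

nums has length 8. The slice nums[::2] selects indices [0, 2, 4, 6] (0->15, 2->12, 4->9, 6->11), giving [15, 12, 9, 11].

[15, 12, 9, 11]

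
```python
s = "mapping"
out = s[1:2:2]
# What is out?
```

s has length 7. The slice s[1:2:2] selects indices [1] (1->'a'), giving 'a'.

'a'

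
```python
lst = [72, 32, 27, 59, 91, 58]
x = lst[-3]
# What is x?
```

lst has length 6. Negative index -3 maps to positive index 6 + (-3) = 3. lst[3] = 59.

59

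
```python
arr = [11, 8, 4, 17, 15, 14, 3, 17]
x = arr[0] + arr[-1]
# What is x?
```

arr has length 8. arr[0] = 11.
arr has length 8. Negative index -1 maps to positive index 8 + (-1) = 7. arr[7] = 17.
Sum: 11 + 17 = 28.

28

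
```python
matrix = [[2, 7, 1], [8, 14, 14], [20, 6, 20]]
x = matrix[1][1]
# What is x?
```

matrix[1] = [8, 14, 14]. Taking column 1 of that row yields 14.

14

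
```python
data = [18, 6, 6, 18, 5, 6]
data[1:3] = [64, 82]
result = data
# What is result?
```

data starts as [18, 6, 6, 18, 5, 6] (length 6). The slice data[1:3] covers indices [1, 2] with values [6, 6]. Replacing that slice with [64, 82] (same length) produces [18, 64, 82, 18, 5, 6].

[18, 64, 82, 18, 5, 6]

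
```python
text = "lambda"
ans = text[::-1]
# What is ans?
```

text has length 6. The slice text[::-1] selects indices [5, 4, 3, 2, 1, 0] (5->'a', 4->'d', 3->'b', 2->'m', 1->'a', 0->'l'), giving 'adbmal'.

'adbmal'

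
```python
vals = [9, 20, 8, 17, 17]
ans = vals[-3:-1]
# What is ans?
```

vals has length 5. The slice vals[-3:-1] selects indices [2, 3] (2->8, 3->17), giving [8, 17].

[8, 17]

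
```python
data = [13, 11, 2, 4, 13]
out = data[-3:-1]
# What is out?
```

data has length 5. The slice data[-3:-1] selects indices [2, 3] (2->2, 3->4), giving [2, 4].

[2, 4]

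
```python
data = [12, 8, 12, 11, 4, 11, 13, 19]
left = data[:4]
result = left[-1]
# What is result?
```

data has length 8. The slice data[:4] selects indices [0, 1, 2, 3] (0->12, 1->8, 2->12, 3->11), giving [12, 8, 12, 11]. So left = [12, 8, 12, 11]. Then left[-1] = 11.

11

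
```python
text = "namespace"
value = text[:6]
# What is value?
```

text has length 9. The slice text[:6] selects indices [0, 1, 2, 3, 4, 5] (0->'n', 1->'a', 2->'m', 3->'e', 4->'s', 5->'p'), giving 'namesp'.

'namesp'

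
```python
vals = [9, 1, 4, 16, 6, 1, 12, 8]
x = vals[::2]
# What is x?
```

vals has length 8. The slice vals[::2] selects indices [0, 2, 4, 6] (0->9, 2->4, 4->6, 6->12), giving [9, 4, 6, 12].

[9, 4, 6, 12]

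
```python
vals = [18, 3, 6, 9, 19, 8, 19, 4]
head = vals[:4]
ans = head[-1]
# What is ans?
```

vals has length 8. The slice vals[:4] selects indices [0, 1, 2, 3] (0->18, 1->3, 2->6, 3->9), giving [18, 3, 6, 9]. So head = [18, 3, 6, 9]. Then head[-1] = 9.

9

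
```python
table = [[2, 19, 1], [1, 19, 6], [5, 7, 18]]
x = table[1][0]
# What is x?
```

table[1] = [1, 19, 6]. Taking column 0 of that row yields 1.

1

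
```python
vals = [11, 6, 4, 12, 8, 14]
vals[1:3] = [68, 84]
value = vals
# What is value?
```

vals starts as [11, 6, 4, 12, 8, 14] (length 6). The slice vals[1:3] covers indices [1, 2] with values [6, 4]. Replacing that slice with [68, 84] (same length) produces [11, 68, 84, 12, 8, 14].

[11, 68, 84, 12, 8, 14]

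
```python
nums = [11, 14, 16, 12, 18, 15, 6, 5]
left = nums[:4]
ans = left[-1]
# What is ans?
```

nums has length 8. The slice nums[:4] selects indices [0, 1, 2, 3] (0->11, 1->14, 2->16, 3->12), giving [11, 14, 16, 12]. So left = [11, 14, 16, 12]. Then left[-1] = 12.

12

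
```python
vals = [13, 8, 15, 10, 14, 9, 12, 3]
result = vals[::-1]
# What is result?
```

vals has length 8. The slice vals[::-1] selects indices [7, 6, 5, 4, 3, 2, 1, 0] (7->3, 6->12, 5->9, 4->14, 3->10, 2->15, 1->8, 0->13), giving [3, 12, 9, 14, 10, 15, 8, 13].

[3, 12, 9, 14, 10, 15, 8, 13]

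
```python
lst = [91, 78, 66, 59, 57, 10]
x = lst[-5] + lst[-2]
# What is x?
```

lst has length 6. Negative index -5 maps to positive index 6 + (-5) = 1. lst[1] = 78.
lst has length 6. Negative index -2 maps to positive index 6 + (-2) = 4. lst[4] = 57.
Sum: 78 + 57 = 135.

135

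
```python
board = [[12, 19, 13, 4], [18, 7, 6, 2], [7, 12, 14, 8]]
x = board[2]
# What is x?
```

board has 3 rows. Row 2 is [7, 12, 14, 8].

[7, 12, 14, 8]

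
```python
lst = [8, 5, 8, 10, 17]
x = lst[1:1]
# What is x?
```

lst has length 5. The slice lst[1:1] resolves to an empty index range, so the result is [].

[]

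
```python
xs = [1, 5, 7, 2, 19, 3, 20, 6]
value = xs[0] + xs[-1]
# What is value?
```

xs has length 8. xs[0] = 1.
xs has length 8. Negative index -1 maps to positive index 8 + (-1) = 7. xs[7] = 6.
Sum: 1 + 6 = 7.

7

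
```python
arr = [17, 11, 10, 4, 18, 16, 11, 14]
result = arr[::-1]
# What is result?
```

arr has length 8. The slice arr[::-1] selects indices [7, 6, 5, 4, 3, 2, 1, 0] (7->14, 6->11, 5->16, 4->18, 3->4, 2->10, 1->11, 0->17), giving [14, 11, 16, 18, 4, 10, 11, 17].

[14, 11, 16, 18, 4, 10, 11, 17]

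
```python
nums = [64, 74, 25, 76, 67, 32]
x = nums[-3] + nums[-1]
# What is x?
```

nums has length 6. Negative index -3 maps to positive index 6 + (-3) = 3. nums[3] = 76.
nums has length 6. Negative index -1 maps to positive index 6 + (-1) = 5. nums[5] = 32.
Sum: 76 + 32 = 108.

108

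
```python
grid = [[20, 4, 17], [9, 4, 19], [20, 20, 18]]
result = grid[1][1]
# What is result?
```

grid[1] = [9, 4, 19]. Taking column 1 of that row yields 4.

4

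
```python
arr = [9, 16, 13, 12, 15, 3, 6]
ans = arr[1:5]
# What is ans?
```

arr has length 7. The slice arr[1:5] selects indices [1, 2, 3, 4] (1->16, 2->13, 3->12, 4->15), giving [16, 13, 12, 15].

[16, 13, 12, 15]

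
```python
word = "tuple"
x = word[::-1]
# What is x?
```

word has length 5. The slice word[::-1] selects indices [4, 3, 2, 1, 0] (4->'e', 3->'l', 2->'p', 1->'u', 0->'t'), giving 'elput'.

'elput'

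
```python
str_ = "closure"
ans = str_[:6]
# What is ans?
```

str_ has length 7. The slice str_[:6] selects indices [0, 1, 2, 3, 4, 5] (0->'c', 1->'l', 2->'o', 3->'s', 4->'u', 5->'r'), giving 'closur'.

'closur'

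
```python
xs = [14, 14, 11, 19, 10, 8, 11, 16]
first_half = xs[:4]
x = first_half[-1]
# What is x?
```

xs has length 8. The slice xs[:4] selects indices [0, 1, 2, 3] (0->14, 1->14, 2->11, 3->19), giving [14, 14, 11, 19]. So first_half = [14, 14, 11, 19]. Then first_half[-1] = 19.

19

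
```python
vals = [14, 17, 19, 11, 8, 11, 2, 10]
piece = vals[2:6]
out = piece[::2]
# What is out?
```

vals has length 8. The slice vals[2:6] selects indices [2, 3, 4, 5] (2->19, 3->11, 4->8, 5->11), giving [19, 11, 8, 11]. So piece = [19, 11, 8, 11]. piece has length 4. The slice piece[::2] selects indices [0, 2] (0->19, 2->8), giving [19, 8].

[19, 8]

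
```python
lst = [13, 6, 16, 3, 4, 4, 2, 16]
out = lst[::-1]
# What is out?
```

lst has length 8. The slice lst[::-1] selects indices [7, 6, 5, 4, 3, 2, 1, 0] (7->16, 6->2, 5->4, 4->4, 3->3, 2->16, 1->6, 0->13), giving [16, 2, 4, 4, 3, 16, 6, 13].

[16, 2, 4, 4, 3, 16, 6, 13]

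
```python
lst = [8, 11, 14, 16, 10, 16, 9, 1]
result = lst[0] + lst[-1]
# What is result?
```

lst has length 8. lst[0] = 8.
lst has length 8. Negative index -1 maps to positive index 8 + (-1) = 7. lst[7] = 1.
Sum: 8 + 1 = 9.

9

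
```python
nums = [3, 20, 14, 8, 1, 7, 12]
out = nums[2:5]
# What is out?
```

nums has length 7. The slice nums[2:5] selects indices [2, 3, 4] (2->14, 3->8, 4->1), giving [14, 8, 1].

[14, 8, 1]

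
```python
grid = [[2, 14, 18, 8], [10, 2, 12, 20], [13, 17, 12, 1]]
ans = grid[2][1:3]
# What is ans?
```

grid[2] = [13, 17, 12, 1]. grid[2] has length 4. The slice grid[2][1:3] selects indices [1, 2] (1->17, 2->12), giving [17, 12].

[17, 12]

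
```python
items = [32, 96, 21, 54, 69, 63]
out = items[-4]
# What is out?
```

items has length 6. Negative index -4 maps to positive index 6 + (-4) = 2. items[2] = 21.

21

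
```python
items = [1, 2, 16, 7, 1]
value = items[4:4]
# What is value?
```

items has length 5. The slice items[4:4] resolves to an empty index range, so the result is [].

[]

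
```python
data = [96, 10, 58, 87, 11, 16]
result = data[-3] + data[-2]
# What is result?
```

data has length 6. Negative index -3 maps to positive index 6 + (-3) = 3. data[3] = 87.
data has length 6. Negative index -2 maps to positive index 6 + (-2) = 4. data[4] = 11.
Sum: 87 + 11 = 98.

98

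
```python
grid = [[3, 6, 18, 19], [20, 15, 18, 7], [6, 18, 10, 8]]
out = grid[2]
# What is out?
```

grid has 3 rows. Row 2 is [6, 18, 10, 8].

[6, 18, 10, 8]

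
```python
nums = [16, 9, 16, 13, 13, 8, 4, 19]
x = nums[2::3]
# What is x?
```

nums has length 8. The slice nums[2::3] selects indices [2, 5] (2->16, 5->8), giving [16, 8].

[16, 8]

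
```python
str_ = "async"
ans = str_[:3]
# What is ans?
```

str_ has length 5. The slice str_[:3] selects indices [0, 1, 2] (0->'a', 1->'s', 2->'y'), giving 'asy'.

'asy'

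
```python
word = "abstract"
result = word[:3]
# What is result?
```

word has length 8. The slice word[:3] selects indices [0, 1, 2] (0->'a', 1->'b', 2->'s'), giving 'abs'.

'abs'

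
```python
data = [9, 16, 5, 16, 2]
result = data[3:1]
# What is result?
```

data has length 5. The slice data[3:1] resolves to an empty index range, so the result is [].

[]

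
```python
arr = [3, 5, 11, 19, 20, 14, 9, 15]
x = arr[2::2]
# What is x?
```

arr has length 8. The slice arr[2::2] selects indices [2, 4, 6] (2->11, 4->20, 6->9), giving [11, 20, 9].

[11, 20, 9]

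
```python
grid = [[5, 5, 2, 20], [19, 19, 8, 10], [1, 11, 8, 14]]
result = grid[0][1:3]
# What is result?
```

grid[0] = [5, 5, 2, 20]. grid[0] has length 4. The slice grid[0][1:3] selects indices [1, 2] (1->5, 2->2), giving [5, 2].

[5, 2]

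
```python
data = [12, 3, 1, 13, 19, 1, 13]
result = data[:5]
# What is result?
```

data has length 7. The slice data[:5] selects indices [0, 1, 2, 3, 4] (0->12, 1->3, 2->1, 3->13, 4->19), giving [12, 3, 1, 13, 19].

[12, 3, 1, 13, 19]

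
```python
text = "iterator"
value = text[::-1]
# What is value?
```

text has length 8. The slice text[::-1] selects indices [7, 6, 5, 4, 3, 2, 1, 0] (7->'r', 6->'o', 5->'t', 4->'a', 3->'r', 2->'e', 1->'t', 0->'i'), giving 'rotareti'.

'rotareti'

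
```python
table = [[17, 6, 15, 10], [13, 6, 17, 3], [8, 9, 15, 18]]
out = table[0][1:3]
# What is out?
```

table[0] = [17, 6, 15, 10]. table[0] has length 4. The slice table[0][1:3] selects indices [1, 2] (1->6, 2->15), giving [6, 15].

[6, 15]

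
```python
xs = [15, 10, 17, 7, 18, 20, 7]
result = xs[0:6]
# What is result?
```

xs has length 7. The slice xs[0:6] selects indices [0, 1, 2, 3, 4, 5] (0->15, 1->10, 2->17, 3->7, 4->18, 5->20), giving [15, 10, 17, 7, 18, 20].

[15, 10, 17, 7, 18, 20]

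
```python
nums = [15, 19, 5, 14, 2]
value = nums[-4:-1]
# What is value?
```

nums has length 5. The slice nums[-4:-1] selects indices [1, 2, 3] (1->19, 2->5, 3->14), giving [19, 5, 14].

[19, 5, 14]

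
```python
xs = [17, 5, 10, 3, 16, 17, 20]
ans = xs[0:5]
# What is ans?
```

xs has length 7. The slice xs[0:5] selects indices [0, 1, 2, 3, 4] (0->17, 1->5, 2->10, 3->3, 4->16), giving [17, 5, 10, 3, 16].

[17, 5, 10, 3, 16]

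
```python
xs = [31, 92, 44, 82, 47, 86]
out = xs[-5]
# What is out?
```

xs has length 6. Negative index -5 maps to positive index 6 + (-5) = 1. xs[1] = 92.

92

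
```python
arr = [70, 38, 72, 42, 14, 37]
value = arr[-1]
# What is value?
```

arr has length 6. Negative index -1 maps to positive index 6 + (-1) = 5. arr[5] = 37.

37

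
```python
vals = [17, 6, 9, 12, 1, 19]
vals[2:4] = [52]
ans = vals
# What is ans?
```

vals starts as [17, 6, 9, 12, 1, 19] (length 6). The slice vals[2:4] covers indices [2, 3] with values [9, 12]. Replacing that slice with [52] (different length) produces [17, 6, 52, 1, 19].

[17, 6, 52, 1, 19]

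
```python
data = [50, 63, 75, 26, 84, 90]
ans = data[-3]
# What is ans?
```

data has length 6. Negative index -3 maps to positive index 6 + (-3) = 3. data[3] = 26.

26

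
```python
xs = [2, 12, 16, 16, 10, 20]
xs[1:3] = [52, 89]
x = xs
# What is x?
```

xs starts as [2, 12, 16, 16, 10, 20] (length 6). The slice xs[1:3] covers indices [1, 2] with values [12, 16]. Replacing that slice with [52, 89] (same length) produces [2, 52, 89, 16, 10, 20].

[2, 52, 89, 16, 10, 20]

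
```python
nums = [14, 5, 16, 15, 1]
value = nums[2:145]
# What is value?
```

nums has length 5. The slice nums[2:145] selects indices [2, 3, 4] (2->16, 3->15, 4->1), giving [16, 15, 1].

[16, 15, 1]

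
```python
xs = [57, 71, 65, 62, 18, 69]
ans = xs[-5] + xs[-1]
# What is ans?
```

xs has length 6. Negative index -5 maps to positive index 6 + (-5) = 1. xs[1] = 71.
xs has length 6. Negative index -1 maps to positive index 6 + (-1) = 5. xs[5] = 69.
Sum: 71 + 69 = 140.

140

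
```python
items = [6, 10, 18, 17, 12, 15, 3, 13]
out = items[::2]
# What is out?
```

items has length 8. The slice items[::2] selects indices [0, 2, 4, 6] (0->6, 2->18, 4->12, 6->3), giving [6, 18, 12, 3].

[6, 18, 12, 3]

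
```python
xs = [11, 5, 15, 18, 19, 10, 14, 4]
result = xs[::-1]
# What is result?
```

xs has length 8. The slice xs[::-1] selects indices [7, 6, 5, 4, 3, 2, 1, 0] (7->4, 6->14, 5->10, 4->19, 3->18, 2->15, 1->5, 0->11), giving [4, 14, 10, 19, 18, 15, 5, 11].

[4, 14, 10, 19, 18, 15, 5, 11]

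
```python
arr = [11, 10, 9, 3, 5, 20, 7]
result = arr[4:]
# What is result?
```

arr has length 7. The slice arr[4:] selects indices [4, 5, 6] (4->5, 5->20, 6->7), giving [5, 20, 7].

[5, 20, 7]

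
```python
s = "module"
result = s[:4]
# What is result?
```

s has length 6. The slice s[:4] selects indices [0, 1, 2, 3] (0->'m', 1->'o', 2->'d', 3->'u'), giving 'modu'.

'modu'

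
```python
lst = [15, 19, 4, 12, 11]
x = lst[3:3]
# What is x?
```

lst has length 5. The slice lst[3:3] resolves to an empty index range, so the result is [].

[]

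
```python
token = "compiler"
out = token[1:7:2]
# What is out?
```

token has length 8. The slice token[1:7:2] selects indices [1, 3, 5] (1->'o', 3->'p', 5->'l'), giving 'opl'.

'opl'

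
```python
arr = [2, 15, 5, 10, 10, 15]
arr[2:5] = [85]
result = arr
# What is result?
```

arr starts as [2, 15, 5, 10, 10, 15] (length 6). The slice arr[2:5] covers indices [2, 3, 4] with values [5, 10, 10]. Replacing that slice with [85] (different length) produces [2, 15, 85, 15].

[2, 15, 85, 15]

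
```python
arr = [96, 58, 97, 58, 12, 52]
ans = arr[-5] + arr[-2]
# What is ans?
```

arr has length 6. Negative index -5 maps to positive index 6 + (-5) = 1. arr[1] = 58.
arr has length 6. Negative index -2 maps to positive index 6 + (-2) = 4. arr[4] = 12.
Sum: 58 + 12 = 70.

70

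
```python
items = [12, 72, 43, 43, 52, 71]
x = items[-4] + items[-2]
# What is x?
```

items has length 6. Negative index -4 maps to positive index 6 + (-4) = 2. items[2] = 43.
items has length 6. Negative index -2 maps to positive index 6 + (-2) = 4. items[4] = 52.
Sum: 43 + 52 = 95.

95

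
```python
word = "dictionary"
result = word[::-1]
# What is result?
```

word has length 10. The slice word[::-1] selects indices [9, 8, 7, 6, 5, 4, 3, 2, 1, 0] (9->'y', 8->'r', 7->'a', 6->'n', 5->'o', 4->'i', 3->'t', 2->'c', 1->'i', 0->'d'), giving 'yranoitcid'.

'yranoitcid'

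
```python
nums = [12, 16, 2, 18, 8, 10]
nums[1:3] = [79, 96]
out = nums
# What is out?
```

nums starts as [12, 16, 2, 18, 8, 10] (length 6). The slice nums[1:3] covers indices [1, 2] with values [16, 2]. Replacing that slice with [79, 96] (same length) produces [12, 79, 96, 18, 8, 10].

[12, 79, 96, 18, 8, 10]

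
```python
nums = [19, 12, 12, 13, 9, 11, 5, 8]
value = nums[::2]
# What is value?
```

nums has length 8. The slice nums[::2] selects indices [0, 2, 4, 6] (0->19, 2->12, 4->9, 6->5), giving [19, 12, 9, 5].

[19, 12, 9, 5]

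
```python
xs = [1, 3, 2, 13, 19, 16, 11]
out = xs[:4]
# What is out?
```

xs has length 7. The slice xs[:4] selects indices [0, 1, 2, 3] (0->1, 1->3, 2->2, 3->13), giving [1, 3, 2, 13].

[1, 3, 2, 13]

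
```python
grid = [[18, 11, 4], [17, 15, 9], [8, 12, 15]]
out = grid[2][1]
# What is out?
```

grid[2] = [8, 12, 15]. Taking column 1 of that row yields 12.

12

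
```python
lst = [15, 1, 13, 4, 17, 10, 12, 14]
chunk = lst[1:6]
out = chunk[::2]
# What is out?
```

lst has length 8. The slice lst[1:6] selects indices [1, 2, 3, 4, 5] (1->1, 2->13, 3->4, 4->17, 5->10), giving [1, 13, 4, 17, 10]. So chunk = [1, 13, 4, 17, 10]. chunk has length 5. The slice chunk[::2] selects indices [0, 2, 4] (0->1, 2->4, 4->10), giving [1, 4, 10].

[1, 4, 10]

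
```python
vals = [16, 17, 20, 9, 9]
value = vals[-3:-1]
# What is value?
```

vals has length 5. The slice vals[-3:-1] selects indices [2, 3] (2->20, 3->9), giving [20, 9].

[20, 9]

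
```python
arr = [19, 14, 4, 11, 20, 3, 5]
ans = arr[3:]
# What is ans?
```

arr has length 7. The slice arr[3:] selects indices [3, 4, 5, 6] (3->11, 4->20, 5->3, 6->5), giving [11, 20, 3, 5].

[11, 20, 3, 5]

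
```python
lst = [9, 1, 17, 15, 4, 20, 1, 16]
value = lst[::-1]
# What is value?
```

lst has length 8. The slice lst[::-1] selects indices [7, 6, 5, 4, 3, 2, 1, 0] (7->16, 6->1, 5->20, 4->4, 3->15, 2->17, 1->1, 0->9), giving [16, 1, 20, 4, 15, 17, 1, 9].

[16, 1, 20, 4, 15, 17, 1, 9]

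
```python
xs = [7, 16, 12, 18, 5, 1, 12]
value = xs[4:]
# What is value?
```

xs has length 7. The slice xs[4:] selects indices [4, 5, 6] (4->5, 5->1, 6->12), giving [5, 1, 12].

[5, 1, 12]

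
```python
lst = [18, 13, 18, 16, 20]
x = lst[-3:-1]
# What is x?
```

lst has length 5. The slice lst[-3:-1] selects indices [2, 3] (2->18, 3->16), giving [18, 16].

[18, 16]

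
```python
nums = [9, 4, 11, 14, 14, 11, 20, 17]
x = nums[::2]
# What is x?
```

nums has length 8. The slice nums[::2] selects indices [0, 2, 4, 6] (0->9, 2->11, 4->14, 6->20), giving [9, 11, 14, 20].

[9, 11, 14, 20]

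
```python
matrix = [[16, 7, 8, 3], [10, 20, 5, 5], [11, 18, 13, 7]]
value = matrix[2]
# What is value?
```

matrix has 3 rows. Row 2 is [11, 18, 13, 7].

[11, 18, 13, 7]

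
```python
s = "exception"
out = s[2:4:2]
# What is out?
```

s has length 9. The slice s[2:4:2] selects indices [2] (2->'c'), giving 'c'.

'c'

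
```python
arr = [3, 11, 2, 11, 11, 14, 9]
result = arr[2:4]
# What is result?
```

arr has length 7. The slice arr[2:4] selects indices [2, 3] (2->2, 3->11), giving [2, 11].

[2, 11]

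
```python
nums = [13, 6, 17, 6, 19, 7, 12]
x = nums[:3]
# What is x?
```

nums has length 7. The slice nums[:3] selects indices [0, 1, 2] (0->13, 1->6, 2->17), giving [13, 6, 17].

[13, 6, 17]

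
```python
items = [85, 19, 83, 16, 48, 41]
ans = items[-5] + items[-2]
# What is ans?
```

items has length 6. Negative index -5 maps to positive index 6 + (-5) = 1. items[1] = 19.
items has length 6. Negative index -2 maps to positive index 6 + (-2) = 4. items[4] = 48.
Sum: 19 + 48 = 67.

67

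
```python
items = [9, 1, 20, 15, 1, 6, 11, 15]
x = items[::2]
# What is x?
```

items has length 8. The slice items[::2] selects indices [0, 2, 4, 6] (0->9, 2->20, 4->1, 6->11), giving [9, 20, 1, 11].

[9, 20, 1, 11]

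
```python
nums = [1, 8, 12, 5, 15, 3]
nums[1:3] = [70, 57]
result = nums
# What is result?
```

nums starts as [1, 8, 12, 5, 15, 3] (length 6). The slice nums[1:3] covers indices [1, 2] with values [8, 12]. Replacing that slice with [70, 57] (same length) produces [1, 70, 57, 5, 15, 3].

[1, 70, 57, 5, 15, 3]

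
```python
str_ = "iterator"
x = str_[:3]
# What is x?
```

str_ has length 8. The slice str_[:3] selects indices [0, 1, 2] (0->'i', 1->'t', 2->'e'), giving 'ite'.

'ite'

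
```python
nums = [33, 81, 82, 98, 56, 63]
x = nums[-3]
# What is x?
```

nums has length 6. Negative index -3 maps to positive index 6 + (-3) = 3. nums[3] = 98.

98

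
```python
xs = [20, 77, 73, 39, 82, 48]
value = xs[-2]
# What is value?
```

xs has length 6. Negative index -2 maps to positive index 6 + (-2) = 4. xs[4] = 82.

82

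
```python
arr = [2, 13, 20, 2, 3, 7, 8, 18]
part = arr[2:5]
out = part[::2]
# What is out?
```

arr has length 8. The slice arr[2:5] selects indices [2, 3, 4] (2->20, 3->2, 4->3), giving [20, 2, 3]. So part = [20, 2, 3]. part has length 3. The slice part[::2] selects indices [0, 2] (0->20, 2->3), giving [20, 3].

[20, 3]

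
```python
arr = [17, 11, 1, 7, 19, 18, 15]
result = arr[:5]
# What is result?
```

arr has length 7. The slice arr[:5] selects indices [0, 1, 2, 3, 4] (0->17, 1->11, 2->1, 3->7, 4->19), giving [17, 11, 1, 7, 19].

[17, 11, 1, 7, 19]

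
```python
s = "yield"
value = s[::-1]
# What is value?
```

s has length 5. The slice s[::-1] selects indices [4, 3, 2, 1, 0] (4->'d', 3->'l', 2->'e', 1->'i', 0->'y'), giving 'dleiy'.

'dleiy'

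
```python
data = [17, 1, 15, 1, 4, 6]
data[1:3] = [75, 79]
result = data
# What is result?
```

data starts as [17, 1, 15, 1, 4, 6] (length 6). The slice data[1:3] covers indices [1, 2] with values [1, 15]. Replacing that slice with [75, 79] (same length) produces [17, 75, 79, 1, 4, 6].

[17, 75, 79, 1, 4, 6]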